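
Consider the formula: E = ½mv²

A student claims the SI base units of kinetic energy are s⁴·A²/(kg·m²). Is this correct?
Units of each symbol in E = ½mv²:
  m (mass): kg
  v (speed): m/s  → to the power 2, contributes m²/s²
  The factor ½ is dimensionless.

Multiplying the contributions: [kg] · [m²/s²]
Adding exponents of each base unit: kg: 1, m: 2, s: -2
SI base units of kinetic energy: kg·m²/s²

The claimed units s⁴·A²/(kg·m²) (exponents kg: -1, m: -2, s: 4, A: 2) do not match the derived units kg·m²/s² (exponents kg: 1, m: 2, s: -2), so the claim is incorrect.

Answer: No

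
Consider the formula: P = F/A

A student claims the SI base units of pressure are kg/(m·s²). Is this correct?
Units of each symbol in P = F/A:
  F (force): kg·m/s²
  A (area): m²  → in the denominator, contributes 1/m²

Multiplying the contributions: [kg·m/s²] · [1/m²]
Adding exponents of each base unit: kg: 1, m: -1, s: -2
SI base units of pressure: kg/(m·s²)

The claimed units kg/(m·s²) match the derived units, so the claim is correct.

Answer: Yes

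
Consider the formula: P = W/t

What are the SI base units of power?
Units of each symbol in P = W/t:
  W (work): kg·m²/s²
  t (time): s  → in the denominator, contributes 1/s

Multiplying the contributions: [kg·m²/s²] · [1/s]
Adding exponents of each base unit: kg: 1, m: 2, s: -3
SI base units of power: kg·m²/s³

Answer: kg·m²/s³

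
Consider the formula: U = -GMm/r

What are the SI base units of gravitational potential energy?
Units of each symbol in U = -GMm/r:
  G (gravitational constant): m³/(kg·s²)
  M (mass): kg
  m (mass): kg
  r (distance): m  → in the denominator, contributes 1/m
  The minus sign does not affect the units.

Multiplying the contributions: [m³/(kg·s²)] · [kg] · [kg] · [1/m]
Adding exponents of each base unit: kg: 1, m: 2, s: -2
SI base units of gravitational potential energy: kg·m²/s²

Answer: kg·m²/s²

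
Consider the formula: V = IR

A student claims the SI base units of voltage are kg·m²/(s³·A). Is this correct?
Units of each symbol in V = IR:
  I (current): A
  R (resistance, in ohms): kg·m²/(s³·A²)

Multiplying the contributions: [A] · [kg·m²/(s³·A²)]
Adding exponents of each base unit: kg: 1, m: 2, s: -3, A: -1
SI base units of voltage: kg·m²/(s³·A)

The claimed units kg·m²/(s³·A) match the derived units, so the claim is correct.

Answer: Yes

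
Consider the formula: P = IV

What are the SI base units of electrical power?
Units of each symbol in P = IV:
  I (current): A
  V (voltage, in volts): kg·m²/(s³·A)

Multiplying the contributions: [A] · [kg·m²/(s³·A)]
Adding exponents of each base unit: kg: 1, m: 2, s: -3
SI base units of electrical power: kg·m²/s³

Answer: kg·m²/s³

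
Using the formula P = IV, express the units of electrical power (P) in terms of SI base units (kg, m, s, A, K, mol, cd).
Units of each symbol in P = IV:
  I (current): A
  V (voltage, in volts): kg·m²/(s³·A)

Multiplying the contributions: [A] · [kg·m²/(s³·A)]
Adding exponents of each base unit: kg: 1, m: 2, s: -3
SI base units of electrical power: kg·m²/s³

Answer: kg·m²/s³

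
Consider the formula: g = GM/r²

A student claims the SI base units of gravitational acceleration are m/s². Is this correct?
Units of each symbol in g = GM/r²:
  G (gravitational constant): m³/(kg·s²)
  M (mass): kg
  r (distance): m  → to the power 2 in the denominator, contributes 1/m²

Multiplying the contributions: [m³/(kg·s²)] · [kg] · [1/m²]
Adding exponents of each base unit: m: 1, s: -2
SI base units of gravitational acceleration: m/s²

The claimed units m/s² match the derived units, so the claim is correct.

Answer: Yes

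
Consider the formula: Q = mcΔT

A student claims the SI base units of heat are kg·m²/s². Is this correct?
Units of each symbol in Q = mcΔT:
  m (mass): kg
  c (specific heat capacity, in J/(kg·K)): m²/(s²·K)
  ΔT (temperature change): K

Multiplying the contributions: [kg] · [m²/(s²·K)] · [K]
Adding exponents of each base unit: kg: 1, m: 2, s: -2
SI base units of heat: kg·m²/s²

The claimed units kg·m²/s² match the derived units, so the claim is correct.

Answer: Yes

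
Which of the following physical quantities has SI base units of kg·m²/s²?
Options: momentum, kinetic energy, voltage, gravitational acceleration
Checking the SI base units of each option:
  momentum (p = mv): kg·m/s  ✗
  kinetic energy (E = ½mv²): kg·m²/s²  ✓ matches
  voltage (V = IR): kg·m²/(s³·A)  ✗
  gravitational acceleration (g = GM/r²): m/s²  ✗

Only kinetic energy has units kg·m²/s².

Answer: kinetic energy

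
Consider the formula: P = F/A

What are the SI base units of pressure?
Units of each symbol in P = F/A:
  F (force): kg·m/s²
  A (area): m²  → in the denominator, contributes 1/m²

Multiplying the contributions: [kg·m/s²] · [1/m²]
Adding exponents of each base unit: kg: 1, m: -1, s: -2
SI base units of pressure: kg/(m·s²)

Answer: kg/(m·s²)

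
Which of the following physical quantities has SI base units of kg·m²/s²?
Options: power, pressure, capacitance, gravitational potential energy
Checking the SI base units of each option:
  power (P = W/t): kg·m²/s³  ✗
  pressure (P = F/A): kg/(m·s²)  ✗
  capacitance (C = Q/V): s⁴·A²/(kg·m²)  ✗
  gravitational potential energy (U = -GMm/r): kg·m²/s²  ✓ matches

Only gravitational potential energy has units kg·m²/s².

Answer: gravitational potential energy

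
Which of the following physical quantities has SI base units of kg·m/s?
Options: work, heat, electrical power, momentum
Checking the SI base units of each option:
  work (W = Fd): kg·m²/s²  ✗
  heat (Q = mcΔT): kg·m²/s²  ✗
  electrical power (P = IV): kg·m²/s³  ✗
  momentum (p = mv): kg·m/s  ✓ matches

Only momentum has units kg·m/s.

Answer: momentum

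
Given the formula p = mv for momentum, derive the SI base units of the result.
Units of each symbol in p = mv:
  m (mass): kg
  v (velocity): m/s

Multiplying the contributions: [kg] · [m/s]
Adding exponents of each base unit: kg: 1, m: 1, s: -1
SI base units of momentum: kg·m/s

Answer: kg·m/s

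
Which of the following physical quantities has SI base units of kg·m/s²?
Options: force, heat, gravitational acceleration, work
Checking the SI base units of each option:
  force (F = ma): kg·m/s²  ✓ matches
  heat (Q = mcΔT): kg·m²/s²  ✗
  gravitational acceleration (g = GM/r²): m/s²  ✗
  work (W = Fd): kg·m²/s²  ✗

Only force has units kg·m/s².

Answer: force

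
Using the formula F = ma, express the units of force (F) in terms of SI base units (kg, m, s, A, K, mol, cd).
Units of each symbol in F = ma:
  m (mass): kg
  a (acceleration): m/s²

Multiplying the contributions: [kg] · [m/s²]
Adding exponents of each base unit: kg: 1, m: 1, s: -2
SI base units of force: kg·m/s²

Answer: kg·m/s²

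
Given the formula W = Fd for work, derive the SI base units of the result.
Units of each symbol in W = Fd:
  F (force): kg·m/s²
  d (displacement): m

Multiplying the contributions: [kg·m/s²] · [m]
Adding exponents of each base unit: kg: 1, m: 2, s: -2
SI base units of work: kg·m²/s²

Answer: kg·m²/s²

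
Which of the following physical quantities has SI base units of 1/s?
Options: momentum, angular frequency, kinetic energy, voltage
Checking the SI base units of each option:
  momentum (p = mv): kg·m/s  ✗
  angular frequency (ω = 2πf): 1/s  ✓ matches
  kinetic energy (E = ½mv²): kg·m²/s²  ✗
  voltage (V = IR): kg·m²/(s³·A)  ✗

Only angular frequency has units 1/s.

Answer: angular frequency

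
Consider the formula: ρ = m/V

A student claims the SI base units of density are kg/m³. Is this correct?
Units of each symbol in ρ = m/V:
  m (mass): kg
  V (volume): m³  → in the denominator, contributes 1/m³

Multiplying the contributions: [kg] · [1/m³]
Adding exponents of each base unit: kg: 1, m: -3
SI base units of density: kg/m³

The claimed units kg/m³ match the derived units, so the claim is correct.

Answer: Yes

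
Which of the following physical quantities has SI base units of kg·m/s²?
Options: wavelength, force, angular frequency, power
Checking the SI base units of each option:
  wavelength (λ = v/f): m  ✗
  force (F = ma): kg·m/s²  ✓ matches
  angular frequency (ω = 2πf): 1/s  ✗
  power (P = W/t): kg·m²/s³  ✗

Only force has units kg·m/s².

Answer: force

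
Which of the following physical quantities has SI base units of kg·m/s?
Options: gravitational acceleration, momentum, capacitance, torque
Checking the SI base units of each option:
  gravitational acceleration (g = GM/r²): m/s²  ✗
  momentum (p = mv): kg·m/s  ✓ matches
  capacitance (C = Q/V): s⁴·A²/(kg·m²)  ✗
  torque (τ = Fr): kg·m²/s²  ✗

Only momentum has units kg·m/s.

Answer: momentum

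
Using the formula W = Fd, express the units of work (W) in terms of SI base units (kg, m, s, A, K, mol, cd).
Units of each symbol in W = Fd:
  F (force): kg·m/s²
  d (displacement): m

Multiplying the contributions: [kg·m/s²] · [m]
Adding exponents of each base unit: kg: 1, m: 2, s: -2
SI base units of work: kg·m²/s²

Answer: kg·m²/s²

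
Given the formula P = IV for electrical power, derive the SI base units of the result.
Units of each symbol in P = IV:
  I (current): A
  V (voltage, in volts): kg·m²/(s³·A)

Multiplying the contributions: [A] · [kg·m²/(s³·A)]
Adding exponents of each base unit: kg: 1, m: 2, s: -3
SI base units of electrical power: kg·m²/s³

Answer: kg·m²/s³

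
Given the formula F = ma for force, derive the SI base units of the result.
Units of each symbol in F = ma:
  m (mass): kg
  a (acceleration): m/s²

Multiplying the contributions: [kg] · [m/s²]
Adding exponents of each base unit: kg: 1, m: 1, s: -2
SI base units of force: kg·m/s²

Answer: kg·m/s²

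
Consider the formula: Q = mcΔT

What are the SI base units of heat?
Units of each symbol in Q = mcΔT:
  m (mass): kg
  c (specific heat capacity, in J/(kg·K)): m²/(s²·K)
  ΔT (temperature change): K

Multiplying the contributions: [kg] · [m²/(s²·K)] · [K]
Adding exponents of each base unit: kg: 1, m: 2, s: -2
SI base units of heat: kg·m²/s²

Answer: kg·m²/s²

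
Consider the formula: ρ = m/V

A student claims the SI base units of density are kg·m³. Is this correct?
Units of each symbol in ρ = m/V:
  m (mass): kg
  V (volume): m³  → in the denominator, contributes 1/m³

Multiplying the contributions: [kg] · [1/m³]
Adding exponents of each base unit: kg: 1, m: -3
SI base units of density: kg/m³

The claimed units kg·m³ (exponents kg: 1, m: 3) do not match the derived units kg/m³ (exponents kg: 1, m: -3), so the claim is incorrect.

Answer: No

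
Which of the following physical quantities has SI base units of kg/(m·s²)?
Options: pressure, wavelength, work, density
Checking the SI base units of each option:
  pressure (P = F/A): kg/(m·s²)  ✓ matches
  wavelength (λ = v/f): m  ✗
  work (W = Fd): kg·m²/s²  ✗
  density (ρ = m/V): kg/m³  ✗

Only pressure has units kg/(m·s²).

Answer: pressure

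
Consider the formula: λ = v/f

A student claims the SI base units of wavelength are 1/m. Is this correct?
Units of each symbol in λ = v/f:
  v (wave speed): m/s
  f (frequency): 1/s  → in the denominator, contributes s

Multiplying the contributions: [m/s] · [s]
Adding exponents of each base unit: m: 1
SI base units of wavelength: m

The claimed units 1/m (exponents m: -1) do not match the derived units m (exponents m: 1), so the claim is incorrect.

Answer: No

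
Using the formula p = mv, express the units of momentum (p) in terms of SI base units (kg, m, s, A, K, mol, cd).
Units of each symbol in p = mv:
  m (mass): kg
  v (velocity): m/s

Multiplying the contributions: [kg] · [m/s]
Adding exponents of each base unit: kg: 1, m: 1, s: -1
SI base units of momentum: kg·m/s

Answer: kg·m/s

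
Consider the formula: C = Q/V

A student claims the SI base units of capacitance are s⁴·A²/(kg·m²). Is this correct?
Units of each symbol in C = Q/V:
  Q (charge, in coulombs): s·A
  V (voltage, in volts): kg·m²/(s³·A)  → in the denominator, contributes s³·A/(kg·m²)

Multiplying the contributions: [s·A] · [s³·A/(kg·m²)]
Adding exponents of each base unit: kg: -1, m: -2, s: 4, A: 2
SI base units of capacitance: s⁴·A²/(kg·m²)

The claimed units s⁴·A²/(kg·m²) match the derived units, so the claim is correct.

Answer: Yes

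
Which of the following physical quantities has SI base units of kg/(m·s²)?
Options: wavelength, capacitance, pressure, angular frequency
Checking the SI base units of each option:
  wavelength (λ = v/f): m  ✗
  capacitance (C = Q/V): s⁴·A²/(kg·m²)  ✗
  pressure (P = F/A): kg/(m·s²)  ✓ matches
  angular frequency (ω = 2πf): 1/s  ✗

Only pressure has units kg/(m·s²).

Answer: pressure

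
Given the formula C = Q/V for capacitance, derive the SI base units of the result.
Units of each symbol in C = Q/V:
  Q (charge, in coulombs): s·A
  V (voltage, in volts): kg·m²/(s³·A)  → in the denominator, contributes s³·A/(kg·m²)

Multiplying the contributions: [s·A] · [s³·A/(kg·m²)]
Adding exponents of each base unit: kg: -1, m: -2, s: 4, A: 2
SI base units of capacitance: s⁴·A²/(kg·m²)

Answer: s⁴·A²/(kg·m²)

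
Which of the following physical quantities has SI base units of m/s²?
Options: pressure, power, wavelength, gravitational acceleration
Checking the SI base units of each option:
  pressure (P = F/A): kg/(m·s²)  ✗
  power (P = W/t): kg·m²/s³  ✗
  wavelength (λ = v/f): m  ✗
  gravitational acceleration (g = GM/r²): m/s²  ✓ matches

Only gravitational acceleration has units m/s².

Answer: gravitational acceleration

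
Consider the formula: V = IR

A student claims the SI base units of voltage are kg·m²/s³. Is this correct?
Units of each symbol in V = IR:
  I (current): A
  R (resistance, in ohms): kg·m²/(s³·A²)

Multiplying the contributions: [A] · [kg·m²/(s³·A²)]
Adding exponents of each base unit: kg: 1, m: 2, s: -3, A: -1
SI base units of voltage: kg·m²/(s³·A)

The claimed units kg·m²/s³ (exponents kg: 1, m: 2, s: -3) do not match the derived units kg·m²/(s³·A) (exponents kg: 1, m: 2, s: -3, A: -1), so the claim is incorrect.

Answer: No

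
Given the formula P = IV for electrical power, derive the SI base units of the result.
Units of each symbol in P = IV:
  I (current): A
  V (voltage, in volts): kg·m²/(s³·A)

Multiplying the contributions: [A] · [kg·m²/(s³·A)]
Adding exponents of each base unit: kg: 1, m: 2, s: -3
SI base units of electrical power: kg·m²/s³

Answer: kg·m²/s³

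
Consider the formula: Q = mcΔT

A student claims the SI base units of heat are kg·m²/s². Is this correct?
Units of each symbol in Q = mcΔT:
  m (mass): kg
  c (specific heat capacity, in J/(kg·K)): m²/(s²·K)
  ΔT (temperature change): K

Multiplying the contributions: [kg] · [m²/(s²·K)] · [K]
Adding exponents of each base unit: kg: 1, m: 2, s: -2
SI base units of heat: kg·m²/s²

The claimed units kg·m²/s² match the derived units, so the claim is correct.

Answer: Yes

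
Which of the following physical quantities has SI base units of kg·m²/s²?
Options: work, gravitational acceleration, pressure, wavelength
Checking the SI base units of each option:
  work (W = Fd): kg·m²/s²  ✓ matches
  gravitational acceleration (g = GM/r²): m/s²  ✗
  pressure (P = F/A): kg/(m·s²)  ✗
  wavelength (λ = v/f): m  ✗

Only work has units kg·m²/s².

Answer: work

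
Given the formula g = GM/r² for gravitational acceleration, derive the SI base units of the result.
Units of each symbol in g = GM/r²:
  G (gravitational constant): m³/(kg·s²)
  M (mass): kg
  r (distance): m  → to the power 2 in the denominator, contributes 1/m²

Multiplying the contributions: [m³/(kg·s²)] · [kg] · [1/m²]
Adding exponents of each base unit: m: 1, s: -2
SI base units of gravitational acceleration: m/s²

Answer: m/s²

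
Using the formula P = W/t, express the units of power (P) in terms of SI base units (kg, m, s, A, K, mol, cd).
Units of each symbol in P = W/t:
  W (work): kg·m²/s²
  t (time): s  → in the denominator, contributes 1/s

Multiplying the contributions: [kg·m²/s²] · [1/s]
Adding exponents of each base unit: kg: 1, m: 2, s: -3
SI base units of power: kg·m²/s³

Answer: kg·m²/s³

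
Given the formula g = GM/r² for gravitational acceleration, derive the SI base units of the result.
Units of each symbol in g = GM/r²:
  G (gravitational constant): m³/(kg·s²)
  M (mass): kg
  r (distance): m  → to the power 2 in the denominator, contributes 1/m²

Multiplying the contributions: [m³/(kg·s²)] · [kg] · [1/m²]
Adding exponents of each base unit: m: 1, s: -2
SI base units of gravitational acceleration: m/s²

Answer: m/s²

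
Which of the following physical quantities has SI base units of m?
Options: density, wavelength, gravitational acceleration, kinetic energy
Checking the SI base units of each option:
  density (ρ = m/V): kg/m³  ✗
  wavelength (λ = v/f): m  ✓ matches
  gravitational acceleration (g = GM/r²): m/s²  ✗
  kinetic energy (E = ½mv²): kg·m²/s²  ✗

Only wavelength has units m.

Answer: wavelength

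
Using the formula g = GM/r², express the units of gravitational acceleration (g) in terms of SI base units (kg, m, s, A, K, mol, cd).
Units of each symbol in g = GM/r²:
  G (gravitational constant): m³/(kg·s²)
  M (mass): kg
  r (distance): m  → to the power 2 in the denominator, contributes 1/m²

Multiplying the contributions: [m³/(kg·s²)] · [kg] · [1/m²]
Adding exponents of each base unit: m: 1, s: -2
SI base units of gravitational acceleration: m/s²

Answer: m/s²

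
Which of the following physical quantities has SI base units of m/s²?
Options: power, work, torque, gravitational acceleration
Checking the SI base units of each option:
  power (P = W/t): kg·m²/s³  ✗
  work (W = Fd): kg·m²/s²  ✗
  torque (τ = Fr): kg·m²/s²  ✗
  gravitational acceleration (g = GM/r²): m/s²  ✓ matches

Only gravitational acceleration has units m/s².

Answer: gravitational acceleration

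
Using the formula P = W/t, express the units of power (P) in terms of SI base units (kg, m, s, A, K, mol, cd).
Units of each symbol in P = W/t:
  W (work): kg·m²/s²
  t (time): s  → in the denominator, contributes 1/s

Multiplying the contributions: [kg·m²/s²] · [1/s]
Adding exponents of each base unit: kg: 1, m: 2, s: -3
SI base units of power: kg·m²/s³

Answer: kg·m²/s³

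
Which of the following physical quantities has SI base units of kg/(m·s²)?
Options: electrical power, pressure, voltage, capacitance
Checking the SI base units of each option:
  electrical power (P = IV): kg·m²/s³  ✗
  pressure (P = F/A): kg/(m·s²)  ✓ matches
  voltage (V = IR): kg·m²/(s³·A)  ✗
  capacitance (C = Q/V): s⁴·A²/(kg·m²)  ✗

Only pressure has units kg/(m·s²).

Answer: pressure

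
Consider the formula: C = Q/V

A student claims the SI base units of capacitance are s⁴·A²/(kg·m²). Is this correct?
Units of each symbol in C = Q/V:
  Q (charge, in coulombs): s·A
  V (voltage, in volts): kg·m²/(s³·A)  → in the denominator, contributes s³·A/(kg·m²)

Multiplying the contributions: [s·A] · [s³·A/(kg·m²)]
Adding exponents of each base unit: kg: -1, m: -2, s: 4, A: 2
SI base units of capacitance: s⁴·A²/(kg·m²)

The claimed units s⁴·A²/(kg·m²) match the derived units, so the claim is correct.

Answer: Yes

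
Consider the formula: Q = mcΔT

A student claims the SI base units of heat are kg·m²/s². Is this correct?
Units of each symbol in Q = mcΔT:
  m (mass): kg
  c (specific heat capacity, in J/(kg·K)): m²/(s²·K)
  ΔT (temperature change): K

Multiplying the contributions: [kg] · [m²/(s²·K)] · [K]
Adding exponents of each base unit: kg: 1, m: 2, s: -2
SI base units of heat: kg·m²/s²

The claimed units kg·m²/s² match the derived units, so the claim is correct.

Answer: Yes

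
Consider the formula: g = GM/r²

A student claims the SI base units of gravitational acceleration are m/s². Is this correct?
Units of each symbol in g = GM/r²:
  G (gravitational constant): m³/(kg·s²)
  M (mass): kg
  r (distance): m  → to the power 2 in the denominator, contributes 1/m²

Multiplying the contributions: [m³/(kg·s²)] · [kg] · [1/m²]
Adding exponents of each base unit: m: 1, s: -2
SI base units of gravitational acceleration: m/s²

The claimed units m/s² match the derived units, so the claim is correct.

Answer: Yes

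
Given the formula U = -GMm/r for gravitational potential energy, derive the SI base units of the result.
Units of each symbol in U = -GMm/r:
  G (gravitational constant): m³/(kg·s²)
  M (mass): kg
  m (mass): kg
  r (distance): m  → in the denominator, contributes 1/m
  The minus sign does not affect the units.

Multiplying the contributions: [m³/(kg·s²)] · [kg] · [kg] · [1/m]
Adding exponents of each base unit: kg: 1, m: 2, s: -2
SI base units of gravitational potential energy: kg·m²/s²

Answer: kg·m²/s²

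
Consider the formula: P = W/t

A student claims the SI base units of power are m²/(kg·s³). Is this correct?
Units of each symbol in P = W/t:
  W (work): kg·m²/s²
  t (time): s  → in the denominator, contributes 1/s

Multiplying the contributions: [kg·m²/s²] · [1/s]
Adding exponents of each base unit: kg: 1, m: 2, s: -3
SI base units of power: kg·m²/s³

The claimed units m²/(kg·s³) (exponents kg: -1, m: 2, s: -3) do not match the derived units kg·m²/s³ (exponents kg: 1, m: 2, s: -3), so the claim is incorrect.

Answer: No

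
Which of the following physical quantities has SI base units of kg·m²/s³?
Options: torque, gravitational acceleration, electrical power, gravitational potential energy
Checking the SI base units of each option:
  torque (τ = Fr): kg·m²/s²  ✗
  gravitational acceleration (g = GM/r²): m/s²  ✗
  electrical power (P = IV): kg·m²/s³  ✓ matches
  gravitational potential energy (U = -GMm/r): kg·m²/s²  ✗

Only electrical power has units kg·m²/s³.

Answer: electrical power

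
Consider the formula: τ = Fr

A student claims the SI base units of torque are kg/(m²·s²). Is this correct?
Units of each symbol in τ = Fr:
  F (force): kg·m/s²
  r (lever arm): m

Multiplying the contributions: [kg·m/s²] · [m]
Adding exponents of each base unit: kg: 1, m: 2, s: -2
SI base units of torque: kg·m²/s²

The claimed units kg/(m²·s²) (exponents kg: 1, m: -2, s: -2) do not match the derived units kg·m²/s² (exponents kg: 1, m: 2, s: -2), so the claim is incorrect.

Answer: No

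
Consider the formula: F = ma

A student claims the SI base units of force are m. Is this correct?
Units of each symbol in F = ma:
  m (mass): kg
  a (acceleration): m/s²

Multiplying the contributions: [kg] · [m/s²]
Adding exponents of each base unit: kg: 1, m: 1, s: -2
SI base units of force: kg·m/s²

The claimed units m (exponents m: 1) do not match the derived units kg·m/s² (exponents kg: 1, m: 1, s: -2), so the claim is incorrect.

Answer: No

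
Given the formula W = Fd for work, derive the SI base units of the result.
Units of each symbol in W = Fd:
  F (force): kg·m/s²
  d (displacement): m

Multiplying the contributions: [kg·m/s²] · [m]
Adding exponents of each base unit: kg: 1, m: 2, s: -2
SI base units of work: kg·m²/s²

Answer: kg·m²/s²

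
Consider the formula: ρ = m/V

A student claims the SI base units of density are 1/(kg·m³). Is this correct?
Units of each symbol in ρ = m/V:
  m (mass): kg
  V (volume): m³  → in the denominator, contributes 1/m³

Multiplying the contributions: [kg] · [1/m³]
Adding exponents of each base unit: kg: 1, m: -3
SI base units of density: kg/m³

The claimed units 1/(kg·m³) (exponents kg: -1, m: -3) do not match the derived units kg/m³ (exponents kg: 1, m: -3), so the claim is incorrect.

Answer: No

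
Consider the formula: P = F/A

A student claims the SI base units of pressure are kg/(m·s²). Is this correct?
Units of each symbol in P = F/A:
  F (force): kg·m/s²
  A (area): m²  → in the denominator, contributes 1/m²

Multiplying the contributions: [kg·m/s²] · [1/m²]
Adding exponents of each base unit: kg: 1, m: -1, s: -2
SI base units of pressure: kg/(m·s²)

The claimed units kg/(m·s²) match the derived units, so the claim is correct.

Answer: Yes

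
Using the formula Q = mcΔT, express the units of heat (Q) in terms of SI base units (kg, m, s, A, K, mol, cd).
Units of each symbol in Q = mcΔT:
  m (mass): kg
  c (specific heat capacity, in J/(kg·K)): m²/(s²·K)
  ΔT (temperature change): K

Multiplying the contributions: [kg] · [m²/(s²·K)] · [K]
Adding exponents of each base unit: kg: 1, m: 2, s: -2
SI base units of heat: kg·m²/s²

Answer: kg·m²/s²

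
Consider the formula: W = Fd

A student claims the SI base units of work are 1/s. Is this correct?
Units of each symbol in W = Fd:
  F (force): kg·m/s²
  d (displacement): m

Multiplying the contributions: [kg·m/s²] · [m]
Adding exponents of each base unit: kg: 1, m: 2, s: -2
SI base units of work: kg·m²/s²

The claimed units 1/s (exponents s: -1) do not match the derived units kg·m²/s² (exponents kg: 1, m: 2, s: -2), so the claim is incorrect.

Answer: No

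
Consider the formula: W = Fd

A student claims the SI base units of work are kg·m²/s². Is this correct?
Units of each symbol in W = Fd:
  F (force): kg·m/s²
  d (displacement): m

Multiplying the contributions: [kg·m/s²] · [m]
Adding exponents of each base unit: kg: 1, m: 2, s: -2
SI base units of work: kg·m²/s²

The claimed units kg·m²/s² match the derived units, so the claim is correct.

Answer: Yes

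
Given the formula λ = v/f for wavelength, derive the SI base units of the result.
Units of each symbol in λ = v/f:
  v (wave speed): m/s
  f (frequency): 1/s  → in the denominator, contributes s

Multiplying the contributions: [m/s] · [s]
Adding exponents of each base unit: m: 1
SI base units of wavelength: m

Answer: m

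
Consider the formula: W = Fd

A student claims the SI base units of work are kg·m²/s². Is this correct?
Units of each symbol in W = Fd:
  F (force): kg·m/s²
  d (displacement): m

Multiplying the contributions: [kg·m/s²] · [m]
Adding exponents of each base unit: kg: 1, m: 2, s: -2
SI base units of work: kg·m²/s²

The claimed units kg·m²/s² match the derived units, so the claim is correct.

Answer: Yes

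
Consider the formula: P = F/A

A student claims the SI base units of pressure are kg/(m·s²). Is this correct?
Units of each symbol in P = F/A:
  F (force): kg·m/s²
  A (area): m²  → in the denominator, contributes 1/m²

Multiplying the contributions: [kg·m/s²] · [1/m²]
Adding exponents of each base unit: kg: 1, m: -1, s: -2
SI base units of pressure: kg/(m·s²)

The claimed units kg/(m·s²) match the derived units, so the claim is correct.

Answer: Yes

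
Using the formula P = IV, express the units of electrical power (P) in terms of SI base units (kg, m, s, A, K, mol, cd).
Units of each symbol in P = IV:
  I (current): A
  V (voltage, in volts): kg·m²/(s³·A)

Multiplying the contributions: [A] · [kg·m²/(s³·A)]
Adding exponents of each base unit: kg: 1, m: 2, s: -3
SI base units of electrical power: kg·m²/s³

Answer: kg·m²/s³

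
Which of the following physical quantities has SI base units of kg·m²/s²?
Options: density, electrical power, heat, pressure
Checking the SI base units of each option:
  density (ρ = m/V): kg/m³  ✗
  electrical power (P = IV): kg·m²/s³  ✗
  heat (Q = mcΔT): kg·m²/s²  ✓ matches
  pressure (P = F/A): kg/(m·s²)  ✗

Only heat has units kg·m²/s².

Answer: heat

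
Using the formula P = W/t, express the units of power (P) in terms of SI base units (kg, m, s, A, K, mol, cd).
Units of each symbol in P = W/t:
  W (work): kg·m²/s²
  t (time): s  → in the denominator, contributes 1/s

Multiplying the contributions: [kg·m²/s²] · [1/s]
Adding exponents of each base unit: kg: 1, m: 2, s: -3
SI base units of power: kg·m²/s³

Answer: kg·m²/s³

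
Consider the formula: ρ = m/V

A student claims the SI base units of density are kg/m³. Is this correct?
Units of each symbol in ρ = m/V:
  m (mass): kg
  V (volume): m³  → in the denominator, contributes 1/m³

Multiplying the contributions: [kg] · [1/m³]
Adding exponents of each base unit: kg: 1, m: -3
SI base units of density: kg/m³

The claimed units kg/m³ match the derived units, so the claim is correct.

Answer: Yes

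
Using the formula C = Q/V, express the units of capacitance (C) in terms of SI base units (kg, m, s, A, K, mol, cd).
Units of each symbol in C = Q/V:
  Q (charge, in coulombs): s·A
  V (voltage, in volts): kg·m²/(s³·A)  → in the denominator, contributes s³·A/(kg·m²)

Multiplying the contributions: [s·A] · [s³·A/(kg·m²)]
Adding exponents of each base unit: kg: -1, m: -2, s: 4, A: 2
SI base units of capacitance: s⁴·A²/(kg·m²)

Answer: s⁴·A²/(kg·m²)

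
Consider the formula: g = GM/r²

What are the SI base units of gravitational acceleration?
Units of each symbol in g = GM/r²:
  G (gravitational constant): m³/(kg·s²)
  M (mass): kg
  r (distance): m  → to the power 2 in the denominator, contributes 1/m²

Multiplying the contributions: [m³/(kg·s²)] · [kg] · [1/m²]
Adding exponents of each base unit: m: 1, s: -2
SI base units of gravitational acceleration: m/s²

Answer: m/s²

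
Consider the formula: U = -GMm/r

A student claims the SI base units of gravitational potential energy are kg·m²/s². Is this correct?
Units of each symbol in U = -GMm/r:
  G (gravitational constant): m³/(kg·s²)
  M (mass): kg
  m (mass): kg
  r (distance): m  → in the denominator, contributes 1/m
  The minus sign does not affect the units.

Multiplying the contributions: [m³/(kg·s²)] · [kg] · [kg] · [1/m]
Adding exponents of each base unit: kg: 1, m: 2, s: -2
SI base units of gravitational potential energy: kg·m²/s²

The claimed units kg·m²/s² match the derived units, so the claim is correct.

Answer: Yes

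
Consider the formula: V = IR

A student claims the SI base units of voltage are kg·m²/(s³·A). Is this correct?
Units of each symbol in V = IR:
  I (current): A
  R (resistance, in ohms): kg·m²/(s³·A²)

Multiplying the contributions: [A] · [kg·m²/(s³·A²)]
Adding exponents of each base unit: kg: 1, m: 2, s: -3, A: -1
SI base units of voltage: kg·m²/(s³·A)

The claimed units kg·m²/(s³·A) match the derived units, so the claim is correct.

Answer: Yes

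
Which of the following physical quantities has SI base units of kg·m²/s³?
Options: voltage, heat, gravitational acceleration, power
Checking the SI base units of each option:
  voltage (V = IR): kg·m²/(s³·A)  ✗
  heat (Q = mcΔT): kg·m²/s²  ✗
  gravitational acceleration (g = GM/r²): m/s²  ✗
  power (P = W/t): kg·m²/s³  ✓ matches

Only power has units kg·m²/s³.

Answer: power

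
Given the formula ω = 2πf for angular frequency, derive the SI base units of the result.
Units of each symbol in ω = 2πf:
  f (frequency): 1/s
  The factor 2π is dimensionless.

Multiplying the contributions: [1/s]
Adding exponents of each base unit: s: -1
SI base units of angular frequency: 1/s

Answer: 1/s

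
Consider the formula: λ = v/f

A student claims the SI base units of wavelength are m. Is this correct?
Units of each symbol in λ = v/f:
  v (wave speed): m/s
  f (frequency): 1/s  → in the denominator, contributes s

Multiplying the contributions: [m/s] · [s]
Adding exponents of each base unit: m: 1
SI base units of wavelength: m

The claimed units m match the derived units, so the claim is correct.

Answer: Yes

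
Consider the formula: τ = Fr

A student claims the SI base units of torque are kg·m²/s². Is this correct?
Units of each symbol in τ = Fr:
  F (force): kg·m/s²
  r (lever arm): m

Multiplying the contributions: [kg·m/s²] · [m]
Adding exponents of each base unit: kg: 1, m: 2, s: -2
SI base units of torque: kg·m²/s²

The claimed units kg·m²/s² match the derived units, so the claim is correct.

Answer: Yes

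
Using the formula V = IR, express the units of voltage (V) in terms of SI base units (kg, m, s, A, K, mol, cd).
Units of each symbol in V = IR:
  I (current): A
  R (resistance, in ohms): kg·m²/(s³·A²)

Multiplying the contributions: [A] · [kg·m²/(s³·A²)]
Adding exponents of each base unit: kg: 1, m: 2, s: -3, A: -1
SI base units of voltage: kg·m²/(s³·A)

Answer: kg·m²/(s³·A)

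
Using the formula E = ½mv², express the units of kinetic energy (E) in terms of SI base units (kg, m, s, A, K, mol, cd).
Units of each symbol in E = ½mv²:
  m (mass): kg
  v (speed): m/s  → to the power 2, contributes m²/s²
  The factor ½ is dimensionless.

Multiplying the contributions: [kg] · [m²/s²]
Adding exponents of each base unit: kg: 1, m: 2, s: -2
SI base units of kinetic energy: kg·m²/s²

Answer: kg·m²/s²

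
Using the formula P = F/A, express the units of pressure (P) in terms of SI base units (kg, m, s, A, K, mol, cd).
Units of each symbol in P = F/A:
  F (force): kg·m/s²
  A (area): m²  → in the denominator, contributes 1/m²

Multiplying the contributions: [kg·m/s²] · [1/m²]
Adding exponents of each base unit: kg: 1, m: -1, s: -2
SI base units of pressure: kg/(m·s²)

Answer: kg/(m·s²)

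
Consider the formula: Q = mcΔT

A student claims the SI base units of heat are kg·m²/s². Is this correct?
Units of each symbol in Q = mcΔT:
  m (mass): kg
  c (specific heat capacity, in J/(kg·K)): m²/(s²·K)
  ΔT (temperature change): K

Multiplying the contributions: [kg] · [m²/(s²·K)] · [K]
Adding exponents of each base unit: kg: 1, m: 2, s: -2
SI base units of heat: kg·m²/s²

The claimed units kg·m²/s² match the derived units, so the claim is correct.

Answer: Yes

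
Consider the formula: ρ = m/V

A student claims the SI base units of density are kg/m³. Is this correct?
Units of each symbol in ρ = m/V:
  m (mass): kg
  V (volume): m³  → in the denominator, contributes 1/m³

Multiplying the contributions: [kg] · [1/m³]
Adding exponents of each base unit: kg: 1, m: -3
SI base units of density: kg/m³

The claimed units kg/m³ match the derived units, so the claim is correct.

Answer: Yes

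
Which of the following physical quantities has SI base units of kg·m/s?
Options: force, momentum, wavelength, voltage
Checking the SI base units of each option:
  force (F = ma): kg·m/s²  ✗
  momentum (p = mv): kg·m/s  ✓ matches
  wavelength (λ = v/f): m  ✗
  voltage (V = IR): kg·m²/(s³·A)  ✗

Only momentum has units kg·m/s.

Answer: momentum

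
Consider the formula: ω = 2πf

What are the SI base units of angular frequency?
Units of each symbol in ω = 2πf:
  f (frequency): 1/s
  The factor 2π is dimensionless.

Multiplying the contributions: [1/s]
Adding exponents of each base unit: s: -1
SI base units of angular frequency: 1/s

Answer: 1/s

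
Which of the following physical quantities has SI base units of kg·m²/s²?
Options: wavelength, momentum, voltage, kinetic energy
Checking the SI base units of each option:
  wavelength (λ = v/f): m  ✗
  momentum (p = mv): kg·m/s  ✗
  voltage (V = IR): kg·m²/(s³·A)  ✗
  kinetic energy (E = ½mv²): kg·m²/s²  ✓ matches

Only kinetic energy has units kg·m²/s².

Answer: kinetic energy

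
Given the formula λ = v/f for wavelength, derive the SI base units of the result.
Units of each symbol in λ = v/f:
  v (wave speed): m/s
  f (frequency): 1/s  → in the denominator, contributes s

Multiplying the contributions: [m/s] · [s]
Adding exponents of each base unit: m: 1
SI base units of wavelength: m

Answer: m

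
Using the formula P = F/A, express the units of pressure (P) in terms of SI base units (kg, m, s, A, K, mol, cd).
Units of each symbol in P = F/A:
  F (force): kg·m/s²
  A (area): m²  → in the denominator, contributes 1/m²

Multiplying the contributions: [kg·m/s²] · [1/m²]
Adding exponents of each base unit: kg: 1, m: -1, s: -2
SI base units of pressure: kg/(m·s²)

Answer: kg/(m·s²)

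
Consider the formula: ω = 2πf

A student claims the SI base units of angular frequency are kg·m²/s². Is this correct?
Units of each symbol in ω = 2πf:
  f (frequency): 1/s
  The factor 2π is dimensionless.

Multiplying the contributions: [1/s]
Adding exponents of each base unit: s: -1
SI base units of angular frequency: 1/s

The claimed units kg·m²/s² (exponents kg: 1, m: 2, s: -2) do not match the derived units 1/s (exponents s: -1), so the claim is incorrect.

Answer: No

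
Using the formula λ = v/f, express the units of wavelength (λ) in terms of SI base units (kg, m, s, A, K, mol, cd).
Units of each symbol in λ = v/f:
  v (wave speed): m/s
  f (frequency): 1/s  → in the denominator, contributes s

Multiplying the contributions: [m/s] · [s]
Adding exponents of each base unit: m: 1
SI base units of wavelength: m

Answer: m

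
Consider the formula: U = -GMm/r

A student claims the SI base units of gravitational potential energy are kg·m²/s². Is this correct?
Units of each symbol in U = -GMm/r:
  G (gravitational constant): m³/(kg·s²)
  M (mass): kg
  m (mass): kg
  r (distance): m  → in the denominator, contributes 1/m
  The minus sign does not affect the units.

Multiplying the contributions: [m³/(kg·s²)] · [kg] · [kg] · [1/m]
Adding exponents of each base unit: kg: 1, m: 2, s: -2
SI base units of gravitational potential energy: kg·m²/s²

The claimed units kg·m²/s² match the derived units, so the claim is correct.

Answer: Yes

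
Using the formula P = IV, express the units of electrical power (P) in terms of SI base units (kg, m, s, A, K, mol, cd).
Units of each symbol in P = IV:
  I (current): A
  V (voltage, in volts): kg·m²/(s³·A)

Multiplying the contributions: [A] · [kg·m²/(s³·A)]
Adding exponents of each base unit: kg: 1, m: 2, s: -3
SI base units of electrical power: kg·m²/s³

Answer: kg·m²/s³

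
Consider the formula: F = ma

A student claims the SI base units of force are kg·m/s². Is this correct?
Units of each symbol in F = ma:
  m (mass): kg
  a (acceleration): m/s²

Multiplying the contributions: [kg] · [m/s²]
Adding exponents of each base unit: kg: 1, m: 1, s: -2
SI base units of force: kg·m/s²

The claimed units kg·m/s² match the derived units, so the claim is correct.

Answer: Yes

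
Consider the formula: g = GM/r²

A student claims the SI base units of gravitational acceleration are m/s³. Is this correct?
Units of each symbol in g = GM/r²:
  G (gravitational constant): m³/(kg·s²)
  M (mass): kg
  r (distance): m  → to the power 2 in the denominator, contributes 1/m²

Multiplying the contributions: [m³/(kg·s²)] · [kg] · [1/m²]
Adding exponents of each base unit: m: 1, s: -2
SI base units of gravitational acceleration: m/s²

The claimed units m/s³ (exponents m: 1, s: -3) do not match the derived units m/s² (exponents m: 1, s: -2), so the claim is incorrect.

Answer: No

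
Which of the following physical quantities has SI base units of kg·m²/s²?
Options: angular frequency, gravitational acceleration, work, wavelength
Checking the SI base units of each option:
  angular frequency (ω = 2πf): 1/s  ✗
  gravitational acceleration (g = GM/r²): m/s²  ✗
  work (W = Fd): kg·m²/s²  ✓ matches
  wavelength (λ = v/f): m  ✗

Only work has units kg·m²/s².

Answer: work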